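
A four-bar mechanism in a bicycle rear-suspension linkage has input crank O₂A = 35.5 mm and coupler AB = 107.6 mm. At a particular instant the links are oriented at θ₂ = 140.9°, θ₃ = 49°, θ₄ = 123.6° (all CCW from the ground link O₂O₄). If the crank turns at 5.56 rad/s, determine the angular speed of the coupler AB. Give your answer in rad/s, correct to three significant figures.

0.566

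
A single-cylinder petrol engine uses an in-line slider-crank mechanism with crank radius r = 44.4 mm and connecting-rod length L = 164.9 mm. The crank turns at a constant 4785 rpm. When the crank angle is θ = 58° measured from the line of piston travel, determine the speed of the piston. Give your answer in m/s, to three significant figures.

ω = 2π·4785/60 = 501.1 rad/s
For an in-line slider-crank, x = r cosθ + √(L² − r² sin²θ), so v = −rω sinθ·[1 + r cosθ/√(L² − r² sin²θ)].
With r = 0.0444 m, L = 0.1649 m, θ = 58°: √(L² − r² sin²θ) = 0.16054 m.
v = −0.0444·501.1·0.84805·[1 + 0.0444·0.52992/0.16054] = -21.633 m/s.
|v| = 21.633 m/s.

21.6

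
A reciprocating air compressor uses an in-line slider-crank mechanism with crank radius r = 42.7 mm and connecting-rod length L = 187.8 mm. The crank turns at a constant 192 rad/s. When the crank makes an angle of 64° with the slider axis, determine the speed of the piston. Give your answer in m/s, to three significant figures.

ω = 192 rad/s
For an in-line slider-crank, x = r cosθ + √(L² − r² sin²θ), so v = −rω sinθ·[1 + r cosθ/√(L² − r² sin²θ)].
With r = 0.0427 m, L = 0.1878 m, θ = 64°: √(L² − r² sin²θ) = 0.18384 m.
v = −0.0427·192·0.89879·[1 + 0.0427·0.43837/0.18384] = -8.119 m/s.
|v| = 8.119 m/s.

8.12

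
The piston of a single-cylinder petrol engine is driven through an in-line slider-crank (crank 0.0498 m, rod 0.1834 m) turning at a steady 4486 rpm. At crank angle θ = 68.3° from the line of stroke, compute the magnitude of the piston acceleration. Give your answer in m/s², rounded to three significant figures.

ω = 2π·4486/60 = 469.8 rad/s
x(θ) = r cosθ + √(L² − r² sin²θ); with ω constant, a = ω²·d²x/dθ².
d²x/dθ² = −r cosθ − r²(cos2θ)/√u − r⁴ sin²2θ/(4u^{3/2}),  u = L² − r² sin²θ = 0.0314946 m².
Substituting r = 0.0498 m, L = 0.1834 m, θ = 68.3°: d²x/dθ² = -0.0083896 m.
a = ω²·d²x/dθ² = (469.8)²·(-0.0083896) = -1851.5 m/s²;  |a| = 1851.5 m/s².

1850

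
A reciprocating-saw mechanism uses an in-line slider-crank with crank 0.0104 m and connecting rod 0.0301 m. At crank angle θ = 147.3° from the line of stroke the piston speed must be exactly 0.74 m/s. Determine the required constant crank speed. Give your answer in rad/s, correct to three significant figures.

187

For an in-line slider-crank, |v_piston| = rω|sinθ|·[1 + r cosθ/√(L² − r² sin²θ)].
With r = 0.0104 m, L = 0.0301 m, θ = 147.3°: the bracketed kinematic factor |dx/dθ| = 0.0039557 m.
ω = v/|dx/dθ| = 0.74/0.0039557 = 187.07 rad/s.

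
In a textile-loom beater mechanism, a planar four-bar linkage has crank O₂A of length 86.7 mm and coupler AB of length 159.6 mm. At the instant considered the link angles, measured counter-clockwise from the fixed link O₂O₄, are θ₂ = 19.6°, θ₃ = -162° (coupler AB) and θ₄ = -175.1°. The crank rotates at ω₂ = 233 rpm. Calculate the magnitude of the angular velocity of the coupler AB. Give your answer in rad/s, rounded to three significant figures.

14.8

ω₂ = 24.4 rad/s (from 233 rpm).
Differentiating the loop-closure r₂e^{iθ₂}+r₃e^{iθ₃}=r₁+r₄e^{iθ₄} gives r₂ω₂e^{iθ₂}+r₃ω₃e^{iθ₃}=r₄ω₄e^{iθ₄}.
Eliminating the other unknown: ω₃ = r₂ω₂ sin(θ₄−θ₂) / [r₃ sin(θ₃−θ₄)].
Numerator sine = +0.25376; denominator sine = +0.22665.
Result = 0.0867·24.4·(+0.25376) / (0.1596·(+0.22665)) = +14.84 rad/s; magnitude 14.84 rad/s.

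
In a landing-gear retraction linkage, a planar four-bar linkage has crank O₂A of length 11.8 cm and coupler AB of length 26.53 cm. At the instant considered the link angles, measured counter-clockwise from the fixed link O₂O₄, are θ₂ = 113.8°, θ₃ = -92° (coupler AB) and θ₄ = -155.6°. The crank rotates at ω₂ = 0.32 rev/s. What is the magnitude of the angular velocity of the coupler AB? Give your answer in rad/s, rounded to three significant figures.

ω₂ = 2.011 rad/s (from 0.32 rev/s).
Differentiating the loop-closure r₂e^{iθ₂}+r₃e^{iθ₃}=r₁+r₄e^{iθ₄} gives r₂ω₂e^{iθ₂}+r₃ω₃e^{iθ₃}=r₄ω₄e^{iθ₄}.
Eliminating the other unknown: ω₃ = r₂ω₂ sin(θ₄−θ₂) / [r₃ sin(θ₃−θ₄)].
Numerator sine = +0.99995; denominator sine = +0.89571.
Result = 0.118·2.011·(+0.99995) / (0.2653·(+0.89571)) = +0.99835 rad/s; magnitude 0.99835 rad/s.

0.998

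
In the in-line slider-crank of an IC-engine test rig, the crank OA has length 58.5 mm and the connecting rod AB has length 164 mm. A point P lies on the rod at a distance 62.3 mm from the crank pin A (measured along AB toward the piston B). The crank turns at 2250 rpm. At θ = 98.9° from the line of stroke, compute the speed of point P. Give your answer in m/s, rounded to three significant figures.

ω = 235.6 rad/s.  Crank-pin speed |V_A| = rω = 13.784 m/s, perpendicular to OA.
Rod angle: sinφ = −(r/L) sinθ ⇒ φ = -20.635°; ω_rod = −rω cosθ/√(L²−r²sin²θ) = +13.894 rad/s.
V_P = V_A + ω_rod × AP, with AP = 0.0623 m along the rod.
Components: V_Px = −rω sinθ − a·ω_rod·sinφ = -13.313 m/s;  V_Py = rω cosθ + a·ω_rod·cosφ = -1.3224 m/s.
|V_P| = √(V_Px² + V_Py²) = 13.378 m/s.

13.4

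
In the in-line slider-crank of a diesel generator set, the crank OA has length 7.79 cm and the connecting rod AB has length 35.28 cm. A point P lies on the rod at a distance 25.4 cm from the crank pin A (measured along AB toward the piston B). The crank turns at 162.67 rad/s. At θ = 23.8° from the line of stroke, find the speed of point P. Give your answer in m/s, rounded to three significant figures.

6.70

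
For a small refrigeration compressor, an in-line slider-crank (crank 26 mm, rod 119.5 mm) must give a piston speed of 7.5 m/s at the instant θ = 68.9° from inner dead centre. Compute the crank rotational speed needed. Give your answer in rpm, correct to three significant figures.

2730

For an in-line slider-crank, |v_piston| = rω|sinθ|·[1 + r cosθ/√(L² − r² sin²θ)].
With r = 0.026 m, L = 0.1195 m, θ = 68.9°: the bracketed kinematic factor |dx/dθ| = 0.026197 m.
ω = v/|dx/dθ| = 7.5/0.026197 = 286.29 rad/s.
N = 60ω/(2π) = 2733.9 rpm.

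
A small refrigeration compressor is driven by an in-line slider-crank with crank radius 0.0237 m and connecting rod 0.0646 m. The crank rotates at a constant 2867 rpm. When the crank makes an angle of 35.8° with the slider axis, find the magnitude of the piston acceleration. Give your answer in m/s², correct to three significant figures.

ω = 2π·2867/60 = 300.2 rad/s
x(θ) = r cosθ + √(L² − r² sin²θ); with ω constant, a = ω²·d²x/dθ².
d²x/dθ² = −r cosθ − r²(cos2θ)/√u − r⁴ sin²2θ/(4u^{3/2}),  u = L² − r² sin²θ = 0.00398096 m².
Substituting r = 0.0237 m, L = 0.0646 m, θ = 35.8°: d²x/dθ² = -0.022315 m.
a = ω²·d²x/dθ² = (300.2)²·(-0.022315) = -2011.4 m/s²;  |a| = 2011.4 m/s².

2010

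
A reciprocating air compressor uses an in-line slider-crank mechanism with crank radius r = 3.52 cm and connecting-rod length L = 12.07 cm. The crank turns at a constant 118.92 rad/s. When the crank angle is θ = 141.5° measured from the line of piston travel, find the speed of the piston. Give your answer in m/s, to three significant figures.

ω = 118.9 rad/s
For an in-line slider-crank, x = r cosθ + √(L² − r² sin²θ), so v = −rω sinθ·[1 + r cosθ/√(L² − r² sin²θ)].
With r = 0.0352 m, L = 0.1207 m, θ = 141.5°: √(L² − r² sin²θ) = 0.11869 m.
v = −0.0352·118.9·0.62251·[1 + 0.0352·-0.78261/0.11869] = -2.001 m/s.
|v| = 2.001 m/s.

2.00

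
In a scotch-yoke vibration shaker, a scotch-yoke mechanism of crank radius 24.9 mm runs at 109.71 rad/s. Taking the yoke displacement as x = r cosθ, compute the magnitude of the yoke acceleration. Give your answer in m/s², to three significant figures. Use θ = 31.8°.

ω = 109.7 rad/s
x = r cosθ ⇒ ẍ = −rω² cosθ (ω constant).
|a| = rω²|cosθ| = 0.0249·(109.7)²·|cos 31.8°| = 254.72 m/s².

255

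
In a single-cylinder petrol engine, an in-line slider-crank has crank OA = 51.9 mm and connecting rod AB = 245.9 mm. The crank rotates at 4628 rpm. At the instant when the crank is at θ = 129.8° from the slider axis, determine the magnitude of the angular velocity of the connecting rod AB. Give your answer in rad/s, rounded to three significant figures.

ω = 484.6 rad/s (converted from 4628 rpm).
The rod makes angle φ with the slider axis where L sinφ = r sinθ; differentiating, L cosφ·φ̇ = r ω cosθ.
L cosφ = √(L² − r² sin²θ) = 0.24265 m.
|ω_rod| = r ω |cosθ| / √(L² − r² sin²θ) = 0.0519·484.6·0.64011/0.24265 = 66.355 rad/s.

66.4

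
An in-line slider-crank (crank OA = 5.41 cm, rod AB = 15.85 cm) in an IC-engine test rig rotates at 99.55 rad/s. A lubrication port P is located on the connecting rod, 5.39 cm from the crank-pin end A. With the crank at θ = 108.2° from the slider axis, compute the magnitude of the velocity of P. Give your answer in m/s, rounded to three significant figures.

ω = 99.55 rad/s.  Crank-pin speed |V_A| = rω = 5.3857 m/s, perpendicular to OA.
Rod angle: sinφ = −(r/L) sinθ ⇒ φ = -18.920°; ω_rod = −rω cosθ/√(L²−r²sin²θ) = +11.219 rad/s.
V_P = V_A + ω_rod × AP, with AP = 0.0539 m along the rod.
Components: V_Px = −rω sinθ − a·ω_rod·sinφ = -4.9201 m/s;  V_Py = rω cosθ + a·ω_rod·cosφ = -1.1101 m/s.
|V_P| = √(V_Px² + V_Py²) = 5.0438 m/s.

5.04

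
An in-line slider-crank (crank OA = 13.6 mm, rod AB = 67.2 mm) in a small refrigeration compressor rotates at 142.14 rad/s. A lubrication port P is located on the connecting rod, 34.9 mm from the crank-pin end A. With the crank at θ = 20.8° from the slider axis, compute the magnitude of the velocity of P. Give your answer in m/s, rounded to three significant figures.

ω = 142.1 rad/s.  Crank-pin speed |V_A| = rω = 1.9331 m/s, perpendicular to OA.
Rod angle: sinφ = −(r/L) sinθ ⇒ φ = -4.121°; ω_rod = −rω cosθ/√(L²−r²sin²θ) = -26.961 rad/s.
V_P = V_A + ω_rod × AP, with AP = 0.0349 m along the rod.
Components: V_Px = −rω sinθ − a·ω_rod·sinφ = -0.75408 m/s;  V_Py = rω cosθ + a·ω_rod·cosφ = +0.8686 m/s.
|V_P| = √(V_Px² + V_Py²) = 1.1503 m/s.

1.15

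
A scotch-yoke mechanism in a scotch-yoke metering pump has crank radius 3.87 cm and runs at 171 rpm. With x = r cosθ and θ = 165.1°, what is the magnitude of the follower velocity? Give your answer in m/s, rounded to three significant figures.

0.178

ω = 17.91 rad/s (from 171 rpm).
x = r cosθ ⇒ ẋ = −rω sinθ.
|v| = rω|sinθ| = 0.0387·17.91·|sin 165.1°| = 0.17819 m/s.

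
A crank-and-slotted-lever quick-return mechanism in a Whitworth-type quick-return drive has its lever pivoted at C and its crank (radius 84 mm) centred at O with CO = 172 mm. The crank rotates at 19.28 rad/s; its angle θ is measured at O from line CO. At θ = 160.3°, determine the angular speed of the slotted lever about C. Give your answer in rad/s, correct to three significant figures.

13.4

ω = 19.28 rad/s
Crank pin A relative to C: A = (d + r cosθ, r sinθ); lever angle φ = atan2(r sinθ, d + r cosθ).
Differentiating tanφ: φ̇ = rω(d cosθ + r)/(d² + r² + 2dr cosθ).
d² + r² + 2dr cosθ = |CA|² = 0.00943527 m²;  d cosθ + r = -0.077933 m.
|ω_lever| = |0.084·19.28·-0.077933| / 0.00943527 = 13.377 rad/s.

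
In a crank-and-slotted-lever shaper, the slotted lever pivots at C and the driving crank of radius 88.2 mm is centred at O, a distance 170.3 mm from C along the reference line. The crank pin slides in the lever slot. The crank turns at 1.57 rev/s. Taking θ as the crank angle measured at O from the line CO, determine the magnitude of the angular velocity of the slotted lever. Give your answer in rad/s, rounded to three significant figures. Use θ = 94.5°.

1.89

ω = 9.865 rad/s (from 1.57 rev/s).
Crank pin A relative to C: A = (d + r cosθ, r sinθ); lever angle φ = atan2(r sinθ, d + r cosθ).
Differentiating tanφ: φ̇ = rω(d cosθ + r)/(d² + r² + 2dr cosθ).
d² + r² + 2dr cosθ = |CA|² = 0.0344243 m²;  d cosθ + r = +0.074838 m.
|ω_lever| = |0.0882·9.865·+0.074838| / 0.0344243 = 1.8915 rad/s.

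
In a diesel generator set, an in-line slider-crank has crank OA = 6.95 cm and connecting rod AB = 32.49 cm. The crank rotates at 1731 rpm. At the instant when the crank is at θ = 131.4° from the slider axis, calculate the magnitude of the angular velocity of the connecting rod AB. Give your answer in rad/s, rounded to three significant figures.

ω = 181.3 rad/s (converted from 1731 rpm).
The rod makes angle φ with the slider axis where L sinφ = r sinθ; differentiating, L cosφ·φ̇ = r ω cosθ.
L cosφ = √(L² − r² sin²θ) = 0.32069 m.
|ω_rod| = r ω |cosθ| / √(L² − r² sin²θ) = 0.0695·181.3·0.66131/0.32069 = 25.98 rad/s.

26.0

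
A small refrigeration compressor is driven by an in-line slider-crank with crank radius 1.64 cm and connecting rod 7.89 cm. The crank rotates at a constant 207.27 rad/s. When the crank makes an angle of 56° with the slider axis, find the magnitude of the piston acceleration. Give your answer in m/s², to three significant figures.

340

ω = 207.3 rad/s
x(θ) = r cosθ + √(L² − r² sin²θ); with ω constant, a = ω²·d²x/dθ².
d²x/dθ² = −r cosθ − r²(cos2θ)/√u − r⁴ sin²2θ/(4u^{3/2}),  u = L² − r² sin²θ = 0.00604035 m².
Substituting r = 0.0164 m, L = 0.0789 m, θ = 56°: d²x/dθ² = -0.0079075 m.
a = ω²·d²x/dθ² = (207.3)²·(-0.0079075) = -339.71 m/s²;  |a| = 339.71 m/s².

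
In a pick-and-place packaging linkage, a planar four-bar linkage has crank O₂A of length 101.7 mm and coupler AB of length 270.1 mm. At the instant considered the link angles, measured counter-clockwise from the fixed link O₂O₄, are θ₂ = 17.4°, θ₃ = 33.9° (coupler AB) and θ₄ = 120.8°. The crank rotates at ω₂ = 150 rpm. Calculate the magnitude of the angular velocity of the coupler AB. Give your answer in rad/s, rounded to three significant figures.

ω₂ = 15.71 rad/s (from 150 rpm).
Differentiating the loop-closure r₂e^{iθ₂}+r₃e^{iθ₃}=r₁+r₄e^{iθ₄} gives r₂ω₂e^{iθ₂}+r₃ω₃e^{iθ₃}=r₄ω₄e^{iθ₄}.
Eliminating the other unknown: ω₃ = r₂ω₂ sin(θ₄−θ₂) / [r₃ sin(θ₃−θ₄)].
Numerator sine = +0.97278; denominator sine = -0.99854.
Result = 0.1017·15.71·(+0.97278) / (0.2701·(-0.99854)) = -5.7619 rad/s; magnitude 5.7619 rad/s.

5.76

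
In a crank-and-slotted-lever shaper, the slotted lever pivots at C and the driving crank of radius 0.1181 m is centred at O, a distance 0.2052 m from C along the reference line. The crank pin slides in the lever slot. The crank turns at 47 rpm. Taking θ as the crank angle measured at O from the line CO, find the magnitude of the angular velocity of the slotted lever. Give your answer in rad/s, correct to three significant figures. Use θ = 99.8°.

1.01

ω = 4.922 rad/s (from 47 rpm).
Crank pin A relative to C: A = (d + r cosθ, r sinθ); lever angle φ = atan2(r sinθ, d + r cosθ).
Differentiating tanφ: φ̇ = rω(d cosθ + r)/(d² + r² + 2dr cosθ).
d² + r² + 2dr cosθ = |CA|² = 0.0478049 m²;  d cosθ + r = +0.083173 m.
|ω_lever| = |0.1181·4.922·+0.083173| / 0.0478049 = 1.0113 rad/s.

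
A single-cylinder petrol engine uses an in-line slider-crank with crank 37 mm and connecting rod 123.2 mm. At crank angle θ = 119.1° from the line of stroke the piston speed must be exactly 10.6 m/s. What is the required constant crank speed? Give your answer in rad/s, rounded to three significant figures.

386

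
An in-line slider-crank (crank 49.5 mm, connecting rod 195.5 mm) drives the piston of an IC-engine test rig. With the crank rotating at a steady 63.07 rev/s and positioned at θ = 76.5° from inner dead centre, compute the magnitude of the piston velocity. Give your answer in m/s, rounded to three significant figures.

20.2

ω = 2π·63.1 = 396.3 rad/s
For an in-line slider-crank, x = r cosθ + √(L² − r² sin²θ), so v = −rω sinθ·[1 + r cosθ/√(L² − r² sin²θ)].
With r = 0.0495 m, L = 0.1955 m, θ = 76.5°: √(L² − r² sin²θ) = 0.18948 m.
v = −0.0495·396.3·0.97237·[1 + 0.0495·0.23345/0.18948] = -20.237 m/s.
|v| = 20.237 m/s.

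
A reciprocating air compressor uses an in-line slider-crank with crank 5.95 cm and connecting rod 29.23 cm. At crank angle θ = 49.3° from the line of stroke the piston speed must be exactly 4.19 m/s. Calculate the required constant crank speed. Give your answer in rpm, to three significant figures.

782

For an in-line slider-crank, |v_piston| = rω|sinθ|·[1 + r cosθ/√(L² − r² sin²θ)].
With r = 0.0595 m, L = 0.2923 m, θ = 49.3°: the bracketed kinematic factor |dx/dθ| = 0.051169 m.
ω = v/|dx/dθ| = 4.19/0.051169 = 81.885 rad/s.
N = 60ω/(2π) = 781.94 rpm.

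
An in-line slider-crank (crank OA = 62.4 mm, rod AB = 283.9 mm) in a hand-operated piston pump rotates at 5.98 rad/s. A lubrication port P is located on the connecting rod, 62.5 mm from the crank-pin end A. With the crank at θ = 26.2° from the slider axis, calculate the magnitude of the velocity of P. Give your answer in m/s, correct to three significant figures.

ω = 5.98 rad/s.  Crank-pin speed |V_A| = rω = 0.37315 m/s, perpendicular to OA.
Rod angle: sinφ = −(r/L) sinθ ⇒ φ = -5.569°; ω_rod = −rω cosθ/√(L²−r²sin²θ) = -1.1849 rad/s.
V_P = V_A + ω_rod × AP, with AP = 0.0625 m along the rod.
Components: V_Px = −rω sinθ − a·ω_rod·sinφ = -0.17194 m/s;  V_Py = rω cosθ + a·ω_rod·cosφ = +0.26111 m/s.
|V_P| = √(V_Px² + V_Py²) = 0.31263 m/s.

0.313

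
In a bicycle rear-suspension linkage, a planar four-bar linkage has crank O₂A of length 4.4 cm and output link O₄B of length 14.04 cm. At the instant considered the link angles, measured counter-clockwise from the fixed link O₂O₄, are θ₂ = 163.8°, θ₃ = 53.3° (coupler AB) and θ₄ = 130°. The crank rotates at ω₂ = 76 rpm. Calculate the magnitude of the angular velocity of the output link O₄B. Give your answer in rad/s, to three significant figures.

2.40

ω₂ = 7.959 rad/s (from 76 rpm).
Differentiating the loop-closure r₂e^{iθ₂}+r₃e^{iθ₃}=r₁+r₄e^{iθ₄} gives r₂ω₂e^{iθ₂}+r₃ω₃e^{iθ₃}=r₄ω₄e^{iθ₄}.
Eliminating the other unknown: ω₄ = r₂ω₂ sin(θ₂−θ₃) / [r₄ sin(θ₄−θ₃)].
Numerator sine = +0.93667; denominator sine = +0.97318.
Result = 0.044·7.959·(+0.93667) / (0.1404·(+0.97318)) = +2.4006 rad/s; magnitude 2.4006 rad/s.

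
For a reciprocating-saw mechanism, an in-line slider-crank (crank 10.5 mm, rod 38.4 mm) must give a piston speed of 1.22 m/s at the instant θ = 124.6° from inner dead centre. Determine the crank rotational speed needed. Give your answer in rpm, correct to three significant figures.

1600

For an in-line slider-crank, |v_piston| = rω|sinθ|·[1 + r cosθ/√(L² − r² sin²θ)].
With r = 0.0105 m, L = 0.0384 m, θ = 124.6°: the bracketed kinematic factor |dx/dθ| = 0.0072656 m.
ω = v/|dx/dθ| = 1.22/0.0072656 = 167.91 rad/s.
N = 60ω/(2π) = 1603.5 rpm.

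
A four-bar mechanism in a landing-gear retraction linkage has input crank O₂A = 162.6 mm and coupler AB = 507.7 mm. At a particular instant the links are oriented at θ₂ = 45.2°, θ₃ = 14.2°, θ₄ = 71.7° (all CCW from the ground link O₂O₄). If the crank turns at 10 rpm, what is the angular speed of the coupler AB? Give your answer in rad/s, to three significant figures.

0.177

ω₂ = 1.047 rad/s (from 10 rpm).
Differentiating the loop-closure r₂e^{iθ₂}+r₃e^{iθ₃}=r₁+r₄e^{iθ₄} gives r₂ω₂e^{iθ₂}+r₃ω₃e^{iθ₃}=r₄ω₄e^{iθ₄}.
Eliminating the other unknown: ω₃ = r₂ω₂ sin(θ₄−θ₂) / [r₃ sin(θ₃−θ₄)].
Numerator sine = +0.44620; denominator sine = -0.84339.
Result = 0.1626·1.047·(+0.44620) / (0.5077·(-0.84339)) = -0.17744 rad/s; magnitude 0.17744 rad/s.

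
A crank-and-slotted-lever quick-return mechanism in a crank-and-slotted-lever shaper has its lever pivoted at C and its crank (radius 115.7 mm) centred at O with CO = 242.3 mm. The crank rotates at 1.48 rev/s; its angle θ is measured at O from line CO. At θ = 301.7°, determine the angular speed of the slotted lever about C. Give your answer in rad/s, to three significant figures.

ω = 9.299 rad/s (from 1.48 rev/s).
Crank pin A relative to C: A = (d + r cosθ, r sinθ); lever angle φ = atan2(r sinθ, d + r cosθ).
Differentiating tanφ: φ̇ = rω(d cosθ + r)/(d² + r² + 2dr cosθ).
d² + r² + 2dr cosθ = |CA|² = 0.101558 m²;  d cosθ + r = +0.24302 m.
|ω_lever| = |0.1157·9.299·+0.24302| / 0.101558 = 2.5746 rad/s.

2.57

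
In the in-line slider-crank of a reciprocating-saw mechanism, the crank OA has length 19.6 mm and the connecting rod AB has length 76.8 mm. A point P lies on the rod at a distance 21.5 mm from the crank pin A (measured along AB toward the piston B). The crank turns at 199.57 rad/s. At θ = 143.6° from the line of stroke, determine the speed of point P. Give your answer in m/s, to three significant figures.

ω = 199.6 rad/s.  Crank-pin speed |V_A| = rω = 3.9116 m/s, perpendicular to OA.
Rod angle: sinφ = −(r/L) sinθ ⇒ φ = -8.711°; ω_rod = −rω cosθ/√(L²−r²sin²θ) = +41.473 rad/s.
V_P = V_A + ω_rod × AP, with AP = 0.0215 m along the rod.
Components: V_Px = −rω sinθ − a·ω_rod·sinφ = -2.1862 m/s;  V_Py = rω cosθ + a·ω_rod·cosφ = -2.267 m/s.
|V_P| = √(V_Px² + V_Py²) = 3.1494 m/s.

3.15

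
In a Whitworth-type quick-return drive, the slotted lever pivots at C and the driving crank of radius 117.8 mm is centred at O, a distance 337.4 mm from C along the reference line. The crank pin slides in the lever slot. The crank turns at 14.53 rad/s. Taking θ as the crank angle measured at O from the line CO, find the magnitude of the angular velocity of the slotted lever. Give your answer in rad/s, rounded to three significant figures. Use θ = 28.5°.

ω = 14.53 rad/s
Crank pin A relative to C: A = (d + r cosθ, r sinθ); lever angle φ = atan2(r sinθ, d + r cosθ).
Differentiating tanφ: φ̇ = rω(d cosθ + r)/(d² + r² + 2dr cosθ).
d² + r² + 2dr cosθ = |CA|² = 0.197574 m²;  d cosθ + r = +0.41431 m.
|ω_lever| = |0.1178·14.53·+0.41431| / 0.197574 = 3.5893 rad/s.

3.59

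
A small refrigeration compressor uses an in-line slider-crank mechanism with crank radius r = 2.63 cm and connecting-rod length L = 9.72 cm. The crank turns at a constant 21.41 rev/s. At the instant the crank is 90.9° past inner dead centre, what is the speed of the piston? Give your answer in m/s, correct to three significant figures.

ω = 2π·21.4 = 134.5 rad/s
For an in-line slider-crank, x = r cosθ + √(L² − r² sin²θ), so v = −rω sinθ·[1 + r cosθ/√(L² − r² sin²θ)].
With r = 0.0263 m, L = 0.0972 m, θ = 90.9°: √(L² − r² sin²θ) = 0.093575 m.
v = −0.0263·134.5·0.99988·[1 + 0.0263·-0.01571/0.093575] = -3.5219 m/s.
|v| = 3.5219 m/s.

3.52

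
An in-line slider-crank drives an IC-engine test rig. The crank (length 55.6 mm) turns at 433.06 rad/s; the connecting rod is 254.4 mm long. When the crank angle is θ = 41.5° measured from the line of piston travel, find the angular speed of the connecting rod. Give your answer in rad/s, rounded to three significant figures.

ω = 433.1 rad/s
The rod makes angle φ with the slider axis where L sinφ = r sinθ; differentiating, L cosφ·φ̇ = r ω cosθ.
L cosφ = √(L² − r² sin²θ) = 0.25172 m.
|ω_rod| = r ω |cosθ| / √(L² − r² sin²θ) = 0.0556·433.1·0.74896/0.25172 = 71.641 rad/s.

71.6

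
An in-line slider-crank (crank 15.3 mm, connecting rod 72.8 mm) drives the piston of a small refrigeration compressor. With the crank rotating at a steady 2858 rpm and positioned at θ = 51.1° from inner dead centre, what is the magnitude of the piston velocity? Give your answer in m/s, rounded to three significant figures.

4.04

ω = 2π·2858/60 = 299.3 rad/s
For an in-line slider-crank, x = r cosθ + √(L² − r² sin²θ), so v = −rω sinθ·[1 + r cosθ/√(L² − r² sin²θ)].
With r = 0.0153 m, L = 0.0728 m, θ = 51.1°: √(L² − r² sin²θ) = 0.07182 m.
v = −0.0153·299.3·0.77824·[1 + 0.0153·0.62796/0.07182] = -4.0404 m/s.
|v| = 4.0404 m/s.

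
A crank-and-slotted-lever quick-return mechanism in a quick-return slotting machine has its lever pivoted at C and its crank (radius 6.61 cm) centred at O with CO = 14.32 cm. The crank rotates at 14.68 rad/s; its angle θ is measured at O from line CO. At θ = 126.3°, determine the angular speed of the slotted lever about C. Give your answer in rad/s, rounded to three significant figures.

1.33

ω = 14.68 rad/s
Crank pin A relative to C: A = (d + r cosθ, r sinθ); lever angle φ = atan2(r sinθ, d + r cosθ).
Differentiating tanφ: φ̇ = rω(d cosθ + r)/(d² + r² + 2dr cosθ).
d² + r² + 2dr cosθ = |CA|² = 0.013668 m²;  d cosθ + r = -0.018676 m.
|ω_lever| = |0.0661·14.68·-0.018676| / 0.013668 = 1.3259 rad/s.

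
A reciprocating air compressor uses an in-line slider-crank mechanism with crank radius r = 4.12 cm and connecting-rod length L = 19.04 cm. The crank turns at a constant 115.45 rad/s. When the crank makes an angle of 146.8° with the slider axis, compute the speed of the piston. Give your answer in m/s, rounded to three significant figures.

2.13

ω = 115.5 rad/s
For an in-line slider-crank, x = r cosθ + √(L² − r² sin²θ), so v = −rω sinθ·[1 + r cosθ/√(L² − r² sin²θ)].
With r = 0.0412 m, L = 0.1904 m, θ = 146.8°: √(L² − r² sin²θ) = 0.18906 m.
v = −0.0412·115.5·0.54756·[1 + 0.0412·-0.83676/0.18906] = -2.1296 m/s.
|v| = 2.1296 m/s.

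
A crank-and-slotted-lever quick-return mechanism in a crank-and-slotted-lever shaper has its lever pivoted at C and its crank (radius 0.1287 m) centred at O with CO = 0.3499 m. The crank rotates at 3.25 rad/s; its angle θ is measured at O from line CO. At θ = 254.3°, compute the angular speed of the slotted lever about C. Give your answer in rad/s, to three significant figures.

0.124

ω = 3.25 rad/s
Crank pin A relative to C: A = (d + r cosθ, r sinθ); lever angle φ = atan2(r sinθ, d + r cosθ).
Differentiating tanφ: φ̇ = rω(d cosθ + r)/(d² + r² + 2dr cosθ).
d² + r² + 2dr cosθ = |CA|² = 0.114622 m²;  d cosθ + r = +0.034017 m.
|ω_lever| = |0.1287·3.25·+0.034017| / 0.114622 = 0.12413 rad/s.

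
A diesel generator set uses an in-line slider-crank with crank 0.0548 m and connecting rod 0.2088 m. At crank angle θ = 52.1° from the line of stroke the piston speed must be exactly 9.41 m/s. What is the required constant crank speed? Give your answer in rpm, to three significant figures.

For an in-line slider-crank, |v_piston| = rω|sinθ|·[1 + r cosθ/√(L² − r² sin²θ)].
With r = 0.0548 m, L = 0.2088 m, θ = 52.1°: the bracketed kinematic factor |dx/dθ| = 0.050368 m.
ω = v/|dx/dθ| = 9.41/0.050368 = 186.83 rad/s.
N = 60ω/(2π) = 1784.1 rpm.

1780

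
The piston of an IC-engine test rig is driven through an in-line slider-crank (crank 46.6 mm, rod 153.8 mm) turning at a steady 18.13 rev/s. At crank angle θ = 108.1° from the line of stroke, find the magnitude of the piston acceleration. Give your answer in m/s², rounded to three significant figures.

ω = 2π·18.1 = 113.9 rad/s
x(θ) = r cosθ + √(L² − r² sin²θ); with ω constant, a = ω²·d²x/dθ².
d²x/dθ² = −r cosθ − r²(cos2θ)/√u − r⁴ sin²2θ/(4u^{3/2}),  u = L² − r² sin²θ = 0.0216925 m².
Substituting r = 0.0466 m, L = 0.1538 m, θ = 108.1°: d²x/dθ² = +0.026247 m.
a = ω²·d²x/dθ² = (113.9)²·(+0.026247) = +340.59 m/s²;  |a| = 340.59 m/s².

341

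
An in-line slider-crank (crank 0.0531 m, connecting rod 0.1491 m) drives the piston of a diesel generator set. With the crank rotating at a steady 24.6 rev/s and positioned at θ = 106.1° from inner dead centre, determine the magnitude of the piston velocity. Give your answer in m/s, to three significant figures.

7.06

ω = 2π·24.6 = 154.6 rad/s
For an in-line slider-crank, x = r cosθ + √(L² − r² sin²θ), so v = −rω sinθ·[1 + r cosθ/√(L² − r² sin²θ)].
With r = 0.0531 m, L = 0.1491 m, θ = 106.1°: √(L² − r² sin²θ) = 0.1401 m.
v = −0.0531·154.6·0.96078·[1 + 0.0531·-0.27731/0.1401] = -7.0567 m/s.
|v| = 7.0567 m/s.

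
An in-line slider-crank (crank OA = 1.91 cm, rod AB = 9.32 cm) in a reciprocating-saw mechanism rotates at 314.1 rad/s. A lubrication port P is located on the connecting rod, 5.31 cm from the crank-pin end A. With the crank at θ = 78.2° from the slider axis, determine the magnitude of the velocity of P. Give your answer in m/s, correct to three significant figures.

6.04

ω = 314.1 rad/s.  Crank-pin speed |V_A| = rω = 5.9993 m/s, perpendicular to OA.
Rod angle: sinφ = −(r/L) sinθ ⇒ φ = -11.572°; ω_rod = −rω cosθ/√(L²−r²sin²θ) = -13.437 rad/s.
V_P = V_A + ω_rod × AP, with AP = 0.0531 m along the rod.
Components: V_Px = −rω sinθ − a·ω_rod·sinφ = -6.0157 m/s;  V_Py = rω cosθ + a·ω_rod·cosφ = +0.52786 m/s.
|V_P| = √(V_Px² + V_Py²) = 6.0388 m/s.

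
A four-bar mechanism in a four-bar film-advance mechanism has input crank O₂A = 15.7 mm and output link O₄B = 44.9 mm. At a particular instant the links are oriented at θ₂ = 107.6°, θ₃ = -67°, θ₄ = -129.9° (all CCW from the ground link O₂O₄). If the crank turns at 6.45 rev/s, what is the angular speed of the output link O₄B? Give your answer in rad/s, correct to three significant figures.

1.50

ω₂ = 40.53 rad/s (from 6.45 rev/s).
Differentiating the loop-closure r₂e^{iθ₂}+r₃e^{iθ₃}=r₁+r₄e^{iθ₄} gives r₂ω₂e^{iθ₂}+r₃ω₃e^{iθ₃}=r₄ω₄e^{iθ₄}.
Eliminating the other unknown: ω₄ = r₂ω₂ sin(θ₂−θ₃) / [r₄ sin(θ₄−θ₃)].
Numerator sine = +0.09411; denominator sine = -0.89021.
Result = 0.0157·40.53·(+0.09411) / (0.0449·(-0.89021)) = -1.4981 rad/s; magnitude 1.4981 rad/s.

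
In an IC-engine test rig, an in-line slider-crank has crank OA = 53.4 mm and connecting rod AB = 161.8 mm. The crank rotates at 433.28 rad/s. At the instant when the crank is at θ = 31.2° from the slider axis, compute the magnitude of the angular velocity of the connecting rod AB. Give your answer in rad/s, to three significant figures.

124

ω = 433.3 rad/s
The rod makes angle φ with the slider axis where L sinφ = r sinθ; differentiating, L cosφ·φ̇ = r ω cosθ.
L cosφ = √(L² − r² sin²θ) = 0.15942 m.
|ω_rod| = r ω |cosθ| / √(L² − r² sin²θ) = 0.0534·433.3·0.85536/0.15942 = 124.14 rad/s.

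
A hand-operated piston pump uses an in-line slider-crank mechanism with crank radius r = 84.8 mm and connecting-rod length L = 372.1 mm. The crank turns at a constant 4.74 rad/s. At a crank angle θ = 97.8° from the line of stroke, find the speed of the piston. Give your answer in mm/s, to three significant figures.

386

ω = 4.74 rad/s
For an in-line slider-crank, x = r cosθ + √(L² − r² sin²θ), so v = −rω sinθ·[1 + r cosθ/√(L² − r² sin²θ)].
With r = 0.0848 m, L = 0.3721 m, θ = 97.8°: √(L² − r² sin²θ) = 0.36249 m.
v = −0.0848·4.74·0.99075·[1 + 0.0848·-0.13572/0.36249] = -0.38559 m/s.
|v| = 0.38559 m/s = 385.59 mm/s.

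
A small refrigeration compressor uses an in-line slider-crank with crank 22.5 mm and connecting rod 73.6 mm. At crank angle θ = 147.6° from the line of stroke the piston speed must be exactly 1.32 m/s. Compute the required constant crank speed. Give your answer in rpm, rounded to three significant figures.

1420

For an in-line slider-crank, |v_piston| = rω|sinθ|·[1 + r cosθ/√(L² − r² sin²θ)].
With r = 0.0225 m, L = 0.0736 m, θ = 147.6°: the bracketed kinematic factor |dx/dθ| = 0.0089016 m.
ω = v/|dx/dθ| = 1.32/0.0089016 = 148.29 rad/s.
N = 60ω/(2π) = 1416 rpm.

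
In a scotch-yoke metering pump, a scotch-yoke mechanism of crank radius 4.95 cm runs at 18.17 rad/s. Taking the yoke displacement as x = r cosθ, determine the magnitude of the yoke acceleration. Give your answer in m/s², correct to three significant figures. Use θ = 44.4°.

ω = 18.17 rad/s
x = r cosθ ⇒ ẍ = −rω² cosθ (ω constant).
|a| = rω²|cosθ| = 0.0495·(18.17)²·|cos 44.4°| = 11.676 m/s².

11.7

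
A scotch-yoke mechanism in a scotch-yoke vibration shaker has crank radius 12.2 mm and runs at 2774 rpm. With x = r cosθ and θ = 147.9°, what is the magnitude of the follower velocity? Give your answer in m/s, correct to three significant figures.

ω = 290.5 rad/s (from 2774 rpm).
x = r cosθ ⇒ ẋ = −rω sinθ.
|v| = rω|sinθ| = 0.0122·290.5·|sin 147.9°| = 1.8833 m/s.

1.88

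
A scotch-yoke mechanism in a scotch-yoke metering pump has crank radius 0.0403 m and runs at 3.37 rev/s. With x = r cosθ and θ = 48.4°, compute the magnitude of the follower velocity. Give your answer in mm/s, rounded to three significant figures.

ω = 21.17 rad/s (from 3.37 rev/s).
x = r cosθ ⇒ ẋ = −rω sinθ.
|v| = rω|sinθ| = 0.0403·21.17·|sin 48.4°| = 0.63812 m/s = 638.12 mm/s.

638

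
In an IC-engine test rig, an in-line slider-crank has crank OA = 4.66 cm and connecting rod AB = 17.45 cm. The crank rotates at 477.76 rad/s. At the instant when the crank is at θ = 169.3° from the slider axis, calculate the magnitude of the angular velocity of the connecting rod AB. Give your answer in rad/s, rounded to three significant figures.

ω = 477.8 rad/s
The rod makes angle φ with the slider axis where L sinφ = r sinθ; differentiating, L cosφ·φ̇ = r ω cosθ.
L cosφ = √(L² − r² sin²θ) = 0.17429 m.
|ω_rod| = r ω |cosθ| / √(L² − r² sin²θ) = 0.0466·477.8·0.98261/0.17429 = 125.52 rad/s.

126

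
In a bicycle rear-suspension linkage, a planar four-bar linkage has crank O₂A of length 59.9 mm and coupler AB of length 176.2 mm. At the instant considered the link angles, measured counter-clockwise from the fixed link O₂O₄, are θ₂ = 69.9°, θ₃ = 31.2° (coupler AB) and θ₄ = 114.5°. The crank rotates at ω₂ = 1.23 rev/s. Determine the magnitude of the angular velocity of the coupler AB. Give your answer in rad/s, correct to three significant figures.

ω₂ = 7.728 rad/s (from 1.23 rev/s).
Differentiating the loop-closure r₂e^{iθ₂}+r₃e^{iθ₃}=r₁+r₄e^{iθ₄} gives r₂ω₂e^{iθ₂}+r₃ω₃e^{iθ₃}=r₄ω₄e^{iθ₄}.
Eliminating the other unknown: ω₃ = r₂ω₂ sin(θ₄−θ₂) / [r₃ sin(θ₃−θ₄)].
Numerator sine = +0.70215; denominator sine = -0.99317.
Result = 0.0599·7.728·(+0.70215) / (0.1762·(-0.99317)) = -1.8574 rad/s; magnitude 1.8574 rad/s.

1.86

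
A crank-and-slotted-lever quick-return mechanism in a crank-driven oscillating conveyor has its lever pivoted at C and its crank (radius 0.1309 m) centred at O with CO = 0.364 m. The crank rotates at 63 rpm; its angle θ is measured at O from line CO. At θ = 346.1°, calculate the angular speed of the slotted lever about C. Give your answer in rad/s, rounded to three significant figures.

ω = 6.597 rad/s (from 63 rpm).
Crank pin A relative to C: A = (d + r cosθ, r sinθ); lever angle φ = atan2(r sinθ, d + r cosθ).
Differentiating tanφ: φ̇ = rω(d cosθ + r)/(d² + r² + 2dr cosθ).
d² + r² + 2dr cosθ = |CA|² = 0.242135 m²;  d cosθ + r = +0.48424 m.
|ω_lever| = |0.1309·6.597·+0.48424| / 0.242135 = 1.7271 rad/s.

1.73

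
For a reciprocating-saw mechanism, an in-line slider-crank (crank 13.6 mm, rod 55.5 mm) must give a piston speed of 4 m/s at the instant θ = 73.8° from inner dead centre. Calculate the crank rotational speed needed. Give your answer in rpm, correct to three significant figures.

2730

For an in-line slider-crank, |v_piston| = rω|sinθ|·[1 + r cosθ/√(L² − r² sin²θ)].
With r = 0.0136 m, L = 0.0555 m, θ = 73.8°: the bracketed kinematic factor |dx/dθ| = 0.013979 m.
ω = v/|dx/dθ| = 4/0.013979 = 286.15 rad/s.
N = 60ω/(2π) = 2732.5 rpm.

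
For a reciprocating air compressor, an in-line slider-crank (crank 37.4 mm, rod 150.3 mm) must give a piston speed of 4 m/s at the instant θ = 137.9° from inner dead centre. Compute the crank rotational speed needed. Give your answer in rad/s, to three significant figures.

196

For an in-line slider-crank, |v_piston| = rω|sinθ|·[1 + r cosθ/√(L² − r² sin²θ)].
With r = 0.0374 m, L = 0.1503 m, θ = 137.9°: the bracketed kinematic factor |dx/dθ| = 0.020379 m.
ω = v/|dx/dθ| = 4/0.020379 = 196.28 rad/s.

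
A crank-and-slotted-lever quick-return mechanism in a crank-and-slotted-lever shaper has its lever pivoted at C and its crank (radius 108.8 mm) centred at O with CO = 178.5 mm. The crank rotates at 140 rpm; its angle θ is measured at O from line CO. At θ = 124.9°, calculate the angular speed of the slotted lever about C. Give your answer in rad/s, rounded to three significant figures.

ω = 14.66 rad/s (from 140 rpm).
Crank pin A relative to C: A = (d + r cosθ, r sinθ); lever angle φ = atan2(r sinθ, d + r cosθ).
Differentiating tanφ: φ̇ = rω(d cosθ + r)/(d² + r² + 2dr cosθ).
d² + r² + 2dr cosθ = |CA|² = 0.0214766 m²;  d cosθ + r = +0.006672 m.
|ω_lever| = |0.1088·14.66·+0.006672| / 0.0214766 = 0.49553 rad/s.

0.496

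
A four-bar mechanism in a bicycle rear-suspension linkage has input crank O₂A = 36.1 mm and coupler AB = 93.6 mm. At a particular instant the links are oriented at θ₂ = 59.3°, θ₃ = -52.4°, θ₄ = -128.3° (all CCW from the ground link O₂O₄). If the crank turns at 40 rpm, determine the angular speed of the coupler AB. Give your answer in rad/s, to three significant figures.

ω₂ = 4.189 rad/s (from 40 rpm).
Differentiating the loop-closure r₂e^{iθ₂}+r₃e^{iθ₃}=r₁+r₄e^{iθ₄} gives r₂ω₂e^{iθ₂}+r₃ω₃e^{iθ₃}=r₄ω₄e^{iθ₄}.
Eliminating the other unknown: ω₃ = r₂ω₂ sin(θ₄−θ₂) / [r₃ sin(θ₃−θ₄)].
Numerator sine = +0.13226; denominator sine = +0.96987.
Result = 0.0361·4.189·(+0.13226) / (0.0936·(+0.96987)) = +0.2203 rad/s; magnitude 0.2203 rad/s.

0.220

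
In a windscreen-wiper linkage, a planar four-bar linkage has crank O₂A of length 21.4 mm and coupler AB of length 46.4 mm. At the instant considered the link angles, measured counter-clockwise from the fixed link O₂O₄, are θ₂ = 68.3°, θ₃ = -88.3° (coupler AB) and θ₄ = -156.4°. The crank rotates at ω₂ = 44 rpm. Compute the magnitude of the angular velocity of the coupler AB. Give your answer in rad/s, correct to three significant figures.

1.61

ω₂ = 4.608 rad/s (from 44 rpm).
Differentiating the loop-closure r₂e^{iθ₂}+r₃e^{iθ₃}=r₁+r₄e^{iθ₄} gives r₂ω₂e^{iθ₂}+r₃ω₃e^{iθ₃}=r₄ω₄e^{iθ₄}.
Eliminating the other unknown: ω₃ = r₂ω₂ sin(θ₄−θ₂) / [r₃ sin(θ₃−θ₄)].
Numerator sine = +0.70339; denominator sine = +0.92784.
Result = 0.0214·4.608·(+0.70339) / (0.0464·(+0.92784)) = +1.611 rad/s; magnitude 1.611 rad/s.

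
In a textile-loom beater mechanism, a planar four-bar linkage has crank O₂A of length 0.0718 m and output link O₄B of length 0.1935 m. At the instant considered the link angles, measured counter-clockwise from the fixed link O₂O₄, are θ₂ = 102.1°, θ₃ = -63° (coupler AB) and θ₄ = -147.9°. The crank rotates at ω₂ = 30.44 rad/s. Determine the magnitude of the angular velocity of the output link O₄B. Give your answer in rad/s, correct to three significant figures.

2.92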